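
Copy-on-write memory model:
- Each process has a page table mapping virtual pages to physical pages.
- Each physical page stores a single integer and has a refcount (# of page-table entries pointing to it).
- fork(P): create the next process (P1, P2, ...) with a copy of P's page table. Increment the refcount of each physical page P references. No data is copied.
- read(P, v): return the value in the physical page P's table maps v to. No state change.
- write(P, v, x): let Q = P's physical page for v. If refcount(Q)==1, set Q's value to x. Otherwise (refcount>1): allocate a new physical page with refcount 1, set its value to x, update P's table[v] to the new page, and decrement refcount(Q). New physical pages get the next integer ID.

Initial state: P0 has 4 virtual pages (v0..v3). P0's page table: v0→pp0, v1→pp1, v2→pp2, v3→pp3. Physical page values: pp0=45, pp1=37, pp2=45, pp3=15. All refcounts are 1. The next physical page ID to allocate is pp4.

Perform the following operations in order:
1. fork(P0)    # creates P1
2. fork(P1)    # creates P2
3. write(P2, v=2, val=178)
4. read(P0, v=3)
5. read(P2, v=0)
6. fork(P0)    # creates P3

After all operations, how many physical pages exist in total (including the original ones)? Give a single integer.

Answer: 5

Derivation:
Op 1: fork(P0) -> P1. 4 ppages; refcounts: pp0:2 pp1:2 pp2:2 pp3:2
Op 2: fork(P1) -> P2. 4 ppages; refcounts: pp0:3 pp1:3 pp2:3 pp3:3
Op 3: write(P2, v2, 178). refcount(pp2)=3>1 -> COPY to pp4. 5 ppages; refcounts: pp0:3 pp1:3 pp2:2 pp3:3 pp4:1
Op 4: read(P0, v3) -> 15. No state change.
Op 5: read(P2, v0) -> 45. No state change.
Op 6: fork(P0) -> P3. 5 ppages; refcounts: pp0:4 pp1:4 pp2:3 pp3:4 pp4:1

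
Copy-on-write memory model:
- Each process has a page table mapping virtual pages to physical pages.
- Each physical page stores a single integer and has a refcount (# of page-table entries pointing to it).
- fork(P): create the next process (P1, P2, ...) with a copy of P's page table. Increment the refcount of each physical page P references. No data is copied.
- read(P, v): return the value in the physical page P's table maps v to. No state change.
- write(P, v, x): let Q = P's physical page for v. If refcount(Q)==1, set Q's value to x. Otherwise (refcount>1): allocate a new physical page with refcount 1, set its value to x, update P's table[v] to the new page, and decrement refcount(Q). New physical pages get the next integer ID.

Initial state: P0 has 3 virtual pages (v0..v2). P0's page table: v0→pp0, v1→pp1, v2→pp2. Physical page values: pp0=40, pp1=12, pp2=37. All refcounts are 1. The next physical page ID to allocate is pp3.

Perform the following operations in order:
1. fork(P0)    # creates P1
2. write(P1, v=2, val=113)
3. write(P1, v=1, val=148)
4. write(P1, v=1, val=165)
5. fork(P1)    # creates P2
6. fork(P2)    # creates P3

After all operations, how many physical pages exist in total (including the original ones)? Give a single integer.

Op 1: fork(P0) -> P1. 3 ppages; refcounts: pp0:2 pp1:2 pp2:2
Op 2: write(P1, v2, 113). refcount(pp2)=2>1 -> COPY to pp3. 4 ppages; refcounts: pp0:2 pp1:2 pp2:1 pp3:1
Op 3: write(P1, v1, 148). refcount(pp1)=2>1 -> COPY to pp4. 5 ppages; refcounts: pp0:2 pp1:1 pp2:1 pp3:1 pp4:1
Op 4: write(P1, v1, 165). refcount(pp4)=1 -> write in place. 5 ppages; refcounts: pp0:2 pp1:1 pp2:1 pp3:1 pp4:1
Op 5: fork(P1) -> P2. 5 ppages; refcounts: pp0:3 pp1:1 pp2:1 pp3:2 pp4:2
Op 6: fork(P2) -> P3. 5 ppages; refcounts: pp0:4 pp1:1 pp2:1 pp3:3 pp4:3

Answer: 5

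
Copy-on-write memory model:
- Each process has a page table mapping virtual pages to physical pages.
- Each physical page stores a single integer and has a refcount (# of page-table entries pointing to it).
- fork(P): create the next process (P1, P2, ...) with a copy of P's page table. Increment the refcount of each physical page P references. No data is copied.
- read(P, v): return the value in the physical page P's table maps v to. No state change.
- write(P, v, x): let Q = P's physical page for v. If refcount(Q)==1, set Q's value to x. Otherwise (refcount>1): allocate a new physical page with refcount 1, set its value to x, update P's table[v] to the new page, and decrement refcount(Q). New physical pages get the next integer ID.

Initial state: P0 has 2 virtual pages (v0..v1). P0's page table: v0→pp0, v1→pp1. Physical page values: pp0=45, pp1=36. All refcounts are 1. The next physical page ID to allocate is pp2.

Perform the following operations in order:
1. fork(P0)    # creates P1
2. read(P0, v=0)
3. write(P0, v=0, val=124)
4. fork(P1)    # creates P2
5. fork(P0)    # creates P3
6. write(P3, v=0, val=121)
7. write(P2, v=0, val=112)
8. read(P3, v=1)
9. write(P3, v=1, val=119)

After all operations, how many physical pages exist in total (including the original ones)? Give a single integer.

Answer: 6

Derivation:
Op 1: fork(P0) -> P1. 2 ppages; refcounts: pp0:2 pp1:2
Op 2: read(P0, v0) -> 45. No state change.
Op 3: write(P0, v0, 124). refcount(pp0)=2>1 -> COPY to pp2. 3 ppages; refcounts: pp0:1 pp1:2 pp2:1
Op 4: fork(P1) -> P2. 3 ppages; refcounts: pp0:2 pp1:3 pp2:1
Op 5: fork(P0) -> P3. 3 ppages; refcounts: pp0:2 pp1:4 pp2:2
Op 6: write(P3, v0, 121). refcount(pp2)=2>1 -> COPY to pp3. 4 ppages; refcounts: pp0:2 pp1:4 pp2:1 pp3:1
Op 7: write(P2, v0, 112). refcount(pp0)=2>1 -> COPY to pp4. 5 ppages; refcounts: pp0:1 pp1:4 pp2:1 pp3:1 pp4:1
Op 8: read(P3, v1) -> 36. No state change.
Op 9: write(P3, v1, 119). refcount(pp1)=4>1 -> COPY to pp5. 6 ppages; refcounts: pp0:1 pp1:3 pp2:1 pp3:1 pp4:1 pp5:1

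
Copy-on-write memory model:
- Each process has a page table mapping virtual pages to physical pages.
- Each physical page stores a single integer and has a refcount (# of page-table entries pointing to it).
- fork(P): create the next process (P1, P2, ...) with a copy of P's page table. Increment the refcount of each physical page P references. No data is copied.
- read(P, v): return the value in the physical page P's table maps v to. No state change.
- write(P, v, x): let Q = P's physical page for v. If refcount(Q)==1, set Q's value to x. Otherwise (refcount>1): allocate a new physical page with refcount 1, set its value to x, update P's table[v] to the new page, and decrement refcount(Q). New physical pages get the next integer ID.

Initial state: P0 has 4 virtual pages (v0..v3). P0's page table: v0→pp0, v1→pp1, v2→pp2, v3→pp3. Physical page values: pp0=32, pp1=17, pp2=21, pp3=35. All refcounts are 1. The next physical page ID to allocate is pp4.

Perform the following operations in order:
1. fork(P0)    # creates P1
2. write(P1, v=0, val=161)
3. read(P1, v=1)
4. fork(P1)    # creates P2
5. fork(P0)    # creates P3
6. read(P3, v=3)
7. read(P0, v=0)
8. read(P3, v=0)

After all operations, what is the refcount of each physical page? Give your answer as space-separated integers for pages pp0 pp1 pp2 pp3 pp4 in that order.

Op 1: fork(P0) -> P1. 4 ppages; refcounts: pp0:2 pp1:2 pp2:2 pp3:2
Op 2: write(P1, v0, 161). refcount(pp0)=2>1 -> COPY to pp4. 5 ppages; refcounts: pp0:1 pp1:2 pp2:2 pp3:2 pp4:1
Op 3: read(P1, v1) -> 17. No state change.
Op 4: fork(P1) -> P2. 5 ppages; refcounts: pp0:1 pp1:3 pp2:3 pp3:3 pp4:2
Op 5: fork(P0) -> P3. 5 ppages; refcounts: pp0:2 pp1:4 pp2:4 pp3:4 pp4:2
Op 6: read(P3, v3) -> 35. No state change.
Op 7: read(P0, v0) -> 32. No state change.
Op 8: read(P3, v0) -> 32. No state change.

Answer: 2 4 4 4 2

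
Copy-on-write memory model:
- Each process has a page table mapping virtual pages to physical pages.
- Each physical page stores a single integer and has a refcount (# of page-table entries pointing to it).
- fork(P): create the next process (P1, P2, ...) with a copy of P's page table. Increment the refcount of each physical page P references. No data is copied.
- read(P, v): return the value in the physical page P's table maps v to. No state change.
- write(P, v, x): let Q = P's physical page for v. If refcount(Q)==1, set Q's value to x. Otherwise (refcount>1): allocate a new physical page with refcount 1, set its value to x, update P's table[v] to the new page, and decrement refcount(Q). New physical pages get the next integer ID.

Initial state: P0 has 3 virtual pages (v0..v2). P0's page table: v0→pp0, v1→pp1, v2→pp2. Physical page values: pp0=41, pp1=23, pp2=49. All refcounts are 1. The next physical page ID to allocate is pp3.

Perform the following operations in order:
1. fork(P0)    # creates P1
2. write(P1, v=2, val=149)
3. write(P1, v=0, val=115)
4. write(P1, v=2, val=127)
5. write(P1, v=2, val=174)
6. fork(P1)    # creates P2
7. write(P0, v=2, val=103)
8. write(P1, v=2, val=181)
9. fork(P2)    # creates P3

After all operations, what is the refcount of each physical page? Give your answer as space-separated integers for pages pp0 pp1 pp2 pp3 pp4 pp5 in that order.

Answer: 1 4 1 2 3 1

Derivation:
Op 1: fork(P0) -> P1. 3 ppages; refcounts: pp0:2 pp1:2 pp2:2
Op 2: write(P1, v2, 149). refcount(pp2)=2>1 -> COPY to pp3. 4 ppages; refcounts: pp0:2 pp1:2 pp2:1 pp3:1
Op 3: write(P1, v0, 115). refcount(pp0)=2>1 -> COPY to pp4. 5 ppages; refcounts: pp0:1 pp1:2 pp2:1 pp3:1 pp4:1
Op 4: write(P1, v2, 127). refcount(pp3)=1 -> write in place. 5 ppages; refcounts: pp0:1 pp1:2 pp2:1 pp3:1 pp4:1
Op 5: write(P1, v2, 174). refcount(pp3)=1 -> write in place. 5 ppages; refcounts: pp0:1 pp1:2 pp2:1 pp3:1 pp4:1
Op 6: fork(P1) -> P2. 5 ppages; refcounts: pp0:1 pp1:3 pp2:1 pp3:2 pp4:2
Op 7: write(P0, v2, 103). refcount(pp2)=1 -> write in place. 5 ppages; refcounts: pp0:1 pp1:3 pp2:1 pp3:2 pp4:2
Op 8: write(P1, v2, 181). refcount(pp3)=2>1 -> COPY to pp5. 6 ppages; refcounts: pp0:1 pp1:3 pp2:1 pp3:1 pp4:2 pp5:1
Op 9: fork(P2) -> P3. 6 ppages; refcounts: pp0:1 pp1:4 pp2:1 pp3:2 pp4:3 pp5:1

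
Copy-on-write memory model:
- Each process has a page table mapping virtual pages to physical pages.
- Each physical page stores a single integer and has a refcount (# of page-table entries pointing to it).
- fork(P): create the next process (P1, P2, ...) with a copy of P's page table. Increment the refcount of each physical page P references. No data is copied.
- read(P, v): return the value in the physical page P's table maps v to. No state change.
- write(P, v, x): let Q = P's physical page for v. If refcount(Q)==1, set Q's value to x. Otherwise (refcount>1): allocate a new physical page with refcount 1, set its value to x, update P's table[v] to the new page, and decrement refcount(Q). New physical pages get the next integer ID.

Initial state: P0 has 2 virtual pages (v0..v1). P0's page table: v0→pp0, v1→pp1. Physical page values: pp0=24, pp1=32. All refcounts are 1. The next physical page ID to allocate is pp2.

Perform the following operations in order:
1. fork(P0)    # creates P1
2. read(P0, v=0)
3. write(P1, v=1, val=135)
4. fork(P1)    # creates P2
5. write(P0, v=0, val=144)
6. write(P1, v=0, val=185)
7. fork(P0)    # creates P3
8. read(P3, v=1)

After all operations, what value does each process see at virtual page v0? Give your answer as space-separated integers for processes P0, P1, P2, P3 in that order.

Op 1: fork(P0) -> P1. 2 ppages; refcounts: pp0:2 pp1:2
Op 2: read(P0, v0) -> 24. No state change.
Op 3: write(P1, v1, 135). refcount(pp1)=2>1 -> COPY to pp2. 3 ppages; refcounts: pp0:2 pp1:1 pp2:1
Op 4: fork(P1) -> P2. 3 ppages; refcounts: pp0:3 pp1:1 pp2:2
Op 5: write(P0, v0, 144). refcount(pp0)=3>1 -> COPY to pp3. 4 ppages; refcounts: pp0:2 pp1:1 pp2:2 pp3:1
Op 6: write(P1, v0, 185). refcount(pp0)=2>1 -> COPY to pp4. 5 ppages; refcounts: pp0:1 pp1:1 pp2:2 pp3:1 pp4:1
Op 7: fork(P0) -> P3. 5 ppages; refcounts: pp0:1 pp1:2 pp2:2 pp3:2 pp4:1
Op 8: read(P3, v1) -> 32. No state change.
P0: v0 -> pp3 = 144
P1: v0 -> pp4 = 185
P2: v0 -> pp0 = 24
P3: v0 -> pp3 = 144

Answer: 144 185 24 144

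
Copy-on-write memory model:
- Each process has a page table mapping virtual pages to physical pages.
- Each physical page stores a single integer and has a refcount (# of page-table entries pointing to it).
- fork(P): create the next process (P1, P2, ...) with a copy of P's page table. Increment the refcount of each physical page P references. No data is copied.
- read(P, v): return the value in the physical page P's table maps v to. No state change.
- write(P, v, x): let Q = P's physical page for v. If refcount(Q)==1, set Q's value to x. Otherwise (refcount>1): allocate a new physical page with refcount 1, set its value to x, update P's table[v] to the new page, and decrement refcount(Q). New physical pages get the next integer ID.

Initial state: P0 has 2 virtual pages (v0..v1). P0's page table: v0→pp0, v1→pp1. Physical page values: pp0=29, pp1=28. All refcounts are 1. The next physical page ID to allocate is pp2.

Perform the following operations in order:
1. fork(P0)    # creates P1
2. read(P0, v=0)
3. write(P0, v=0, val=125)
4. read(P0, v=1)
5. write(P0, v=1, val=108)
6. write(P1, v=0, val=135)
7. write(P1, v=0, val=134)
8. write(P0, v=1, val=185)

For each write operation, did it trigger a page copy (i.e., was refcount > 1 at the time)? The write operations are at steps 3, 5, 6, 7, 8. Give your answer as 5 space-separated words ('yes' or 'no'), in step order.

Op 1: fork(P0) -> P1. 2 ppages; refcounts: pp0:2 pp1:2
Op 2: read(P0, v0) -> 29. No state change.
Op 3: write(P0, v0, 125). refcount(pp0)=2>1 -> COPY to pp2. 3 ppages; refcounts: pp0:1 pp1:2 pp2:1
Op 4: read(P0, v1) -> 28. No state change.
Op 5: write(P0, v1, 108). refcount(pp1)=2>1 -> COPY to pp3. 4 ppages; refcounts: pp0:1 pp1:1 pp2:1 pp3:1
Op 6: write(P1, v0, 135). refcount(pp0)=1 -> write in place. 4 ppages; refcounts: pp0:1 pp1:1 pp2:1 pp3:1
Op 7: write(P1, v0, 134). refcount(pp0)=1 -> write in place. 4 ppages; refcounts: pp0:1 pp1:1 pp2:1 pp3:1
Op 8: write(P0, v1, 185). refcount(pp3)=1 -> write in place. 4 ppages; refcounts: pp0:1 pp1:1 pp2:1 pp3:1

yes yes no no no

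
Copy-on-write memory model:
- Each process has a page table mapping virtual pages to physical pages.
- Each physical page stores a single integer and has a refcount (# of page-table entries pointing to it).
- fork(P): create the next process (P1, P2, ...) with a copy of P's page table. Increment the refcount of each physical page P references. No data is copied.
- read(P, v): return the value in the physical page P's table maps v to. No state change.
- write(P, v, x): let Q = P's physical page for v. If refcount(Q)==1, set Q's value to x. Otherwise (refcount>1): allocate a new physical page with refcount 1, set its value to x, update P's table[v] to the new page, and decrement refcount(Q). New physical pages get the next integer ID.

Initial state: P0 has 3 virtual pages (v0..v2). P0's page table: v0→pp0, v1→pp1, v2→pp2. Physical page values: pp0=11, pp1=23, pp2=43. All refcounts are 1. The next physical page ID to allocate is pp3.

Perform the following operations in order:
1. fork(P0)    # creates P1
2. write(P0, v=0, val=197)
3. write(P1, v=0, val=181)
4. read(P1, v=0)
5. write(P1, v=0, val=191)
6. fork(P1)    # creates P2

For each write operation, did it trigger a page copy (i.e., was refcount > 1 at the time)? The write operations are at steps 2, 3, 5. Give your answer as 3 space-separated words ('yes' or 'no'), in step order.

Op 1: fork(P0) -> P1. 3 ppages; refcounts: pp0:2 pp1:2 pp2:2
Op 2: write(P0, v0, 197). refcount(pp0)=2>1 -> COPY to pp3. 4 ppages; refcounts: pp0:1 pp1:2 pp2:2 pp3:1
Op 3: write(P1, v0, 181). refcount(pp0)=1 -> write in place. 4 ppages; refcounts: pp0:1 pp1:2 pp2:2 pp3:1
Op 4: read(P1, v0) -> 181. No state change.
Op 5: write(P1, v0, 191). refcount(pp0)=1 -> write in place. 4 ppages; refcounts: pp0:1 pp1:2 pp2:2 pp3:1
Op 6: fork(P1) -> P2. 4 ppages; refcounts: pp0:2 pp1:3 pp2:3 pp3:1

yes no no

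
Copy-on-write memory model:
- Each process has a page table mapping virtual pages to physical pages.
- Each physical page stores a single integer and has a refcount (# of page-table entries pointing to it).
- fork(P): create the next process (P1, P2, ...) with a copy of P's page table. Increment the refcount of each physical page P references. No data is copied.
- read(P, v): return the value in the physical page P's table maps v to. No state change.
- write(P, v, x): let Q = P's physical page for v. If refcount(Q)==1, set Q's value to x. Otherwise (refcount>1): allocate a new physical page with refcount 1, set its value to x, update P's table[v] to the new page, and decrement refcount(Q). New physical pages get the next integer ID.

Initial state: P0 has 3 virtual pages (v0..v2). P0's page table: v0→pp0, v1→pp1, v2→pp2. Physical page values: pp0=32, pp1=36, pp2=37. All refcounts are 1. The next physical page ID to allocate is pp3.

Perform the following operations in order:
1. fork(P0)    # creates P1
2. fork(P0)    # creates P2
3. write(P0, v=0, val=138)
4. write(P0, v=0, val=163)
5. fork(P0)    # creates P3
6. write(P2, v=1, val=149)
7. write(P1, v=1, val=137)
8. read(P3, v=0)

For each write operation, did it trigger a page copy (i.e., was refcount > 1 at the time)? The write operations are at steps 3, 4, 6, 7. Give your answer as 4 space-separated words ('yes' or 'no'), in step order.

Op 1: fork(P0) -> P1. 3 ppages; refcounts: pp0:2 pp1:2 pp2:2
Op 2: fork(P0) -> P2. 3 ppages; refcounts: pp0:3 pp1:3 pp2:3
Op 3: write(P0, v0, 138). refcount(pp0)=3>1 -> COPY to pp3. 4 ppages; refcounts: pp0:2 pp1:3 pp2:3 pp3:1
Op 4: write(P0, v0, 163). refcount(pp3)=1 -> write in place. 4 ppages; refcounts: pp0:2 pp1:3 pp2:3 pp3:1
Op 5: fork(P0) -> P3. 4 ppages; refcounts: pp0:2 pp1:4 pp2:4 pp3:2
Op 6: write(P2, v1, 149). refcount(pp1)=4>1 -> COPY to pp4. 5 ppages; refcounts: pp0:2 pp1:3 pp2:4 pp3:2 pp4:1
Op 7: write(P1, v1, 137). refcount(pp1)=3>1 -> COPY to pp5. 6 ppages; refcounts: pp0:2 pp1:2 pp2:4 pp3:2 pp4:1 pp5:1
Op 8: read(P3, v0) -> 163. No state change.

yes no yes yes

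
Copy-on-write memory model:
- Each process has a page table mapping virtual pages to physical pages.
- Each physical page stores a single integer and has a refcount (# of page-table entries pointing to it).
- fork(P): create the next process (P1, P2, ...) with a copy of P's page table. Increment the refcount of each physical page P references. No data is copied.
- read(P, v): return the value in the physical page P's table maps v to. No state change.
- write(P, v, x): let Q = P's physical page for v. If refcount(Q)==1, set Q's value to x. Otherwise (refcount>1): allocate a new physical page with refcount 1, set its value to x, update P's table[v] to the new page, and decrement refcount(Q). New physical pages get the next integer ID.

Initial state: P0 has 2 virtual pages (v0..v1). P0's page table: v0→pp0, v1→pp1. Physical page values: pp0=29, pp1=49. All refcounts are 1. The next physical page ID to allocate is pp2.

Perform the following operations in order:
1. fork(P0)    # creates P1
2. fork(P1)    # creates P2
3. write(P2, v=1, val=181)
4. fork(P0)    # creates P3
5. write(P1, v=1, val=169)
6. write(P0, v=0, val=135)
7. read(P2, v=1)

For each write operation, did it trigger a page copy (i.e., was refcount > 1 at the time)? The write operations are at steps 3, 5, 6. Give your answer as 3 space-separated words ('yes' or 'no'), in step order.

Op 1: fork(P0) -> P1. 2 ppages; refcounts: pp0:2 pp1:2
Op 2: fork(P1) -> P2. 2 ppages; refcounts: pp0:3 pp1:3
Op 3: write(P2, v1, 181). refcount(pp1)=3>1 -> COPY to pp2. 3 ppages; refcounts: pp0:3 pp1:2 pp2:1
Op 4: fork(P0) -> P3. 3 ppages; refcounts: pp0:4 pp1:3 pp2:1
Op 5: write(P1, v1, 169). refcount(pp1)=3>1 -> COPY to pp3. 4 ppages; refcounts: pp0:4 pp1:2 pp2:1 pp3:1
Op 6: write(P0, v0, 135). refcount(pp0)=4>1 -> COPY to pp4. 5 ppages; refcounts: pp0:3 pp1:2 pp2:1 pp3:1 pp4:1
Op 7: read(P2, v1) -> 181. No state change.

yes yes yes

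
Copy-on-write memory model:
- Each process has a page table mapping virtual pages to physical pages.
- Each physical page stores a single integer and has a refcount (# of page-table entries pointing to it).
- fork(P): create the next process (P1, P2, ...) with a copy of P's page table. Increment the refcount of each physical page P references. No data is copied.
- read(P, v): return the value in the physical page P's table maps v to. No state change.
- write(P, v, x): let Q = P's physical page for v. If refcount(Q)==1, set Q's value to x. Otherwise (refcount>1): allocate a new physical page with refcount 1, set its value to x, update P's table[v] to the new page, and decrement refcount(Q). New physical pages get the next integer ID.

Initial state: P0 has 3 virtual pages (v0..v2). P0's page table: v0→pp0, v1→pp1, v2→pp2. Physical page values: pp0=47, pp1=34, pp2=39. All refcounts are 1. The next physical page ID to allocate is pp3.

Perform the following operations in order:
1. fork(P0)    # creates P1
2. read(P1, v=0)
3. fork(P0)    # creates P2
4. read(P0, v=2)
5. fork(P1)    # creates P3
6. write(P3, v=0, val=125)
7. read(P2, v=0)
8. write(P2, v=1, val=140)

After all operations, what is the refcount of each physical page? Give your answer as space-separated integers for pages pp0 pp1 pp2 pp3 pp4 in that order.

Answer: 3 3 4 1 1

Derivation:
Op 1: fork(P0) -> P1. 3 ppages; refcounts: pp0:2 pp1:2 pp2:2
Op 2: read(P1, v0) -> 47. No state change.
Op 3: fork(P0) -> P2. 3 ppages; refcounts: pp0:3 pp1:3 pp2:3
Op 4: read(P0, v2) -> 39. No state change.
Op 5: fork(P1) -> P3. 3 ppages; refcounts: pp0:4 pp1:4 pp2:4
Op 6: write(P3, v0, 125). refcount(pp0)=4>1 -> COPY to pp3. 4 ppages; refcounts: pp0:3 pp1:4 pp2:4 pp3:1
Op 7: read(P2, v0) -> 47. No state change.
Op 8: write(P2, v1, 140). refcount(pp1)=4>1 -> COPY to pp4. 5 ppages; refcounts: pp0:3 pp1:3 pp2:4 pp3:1 pp4:1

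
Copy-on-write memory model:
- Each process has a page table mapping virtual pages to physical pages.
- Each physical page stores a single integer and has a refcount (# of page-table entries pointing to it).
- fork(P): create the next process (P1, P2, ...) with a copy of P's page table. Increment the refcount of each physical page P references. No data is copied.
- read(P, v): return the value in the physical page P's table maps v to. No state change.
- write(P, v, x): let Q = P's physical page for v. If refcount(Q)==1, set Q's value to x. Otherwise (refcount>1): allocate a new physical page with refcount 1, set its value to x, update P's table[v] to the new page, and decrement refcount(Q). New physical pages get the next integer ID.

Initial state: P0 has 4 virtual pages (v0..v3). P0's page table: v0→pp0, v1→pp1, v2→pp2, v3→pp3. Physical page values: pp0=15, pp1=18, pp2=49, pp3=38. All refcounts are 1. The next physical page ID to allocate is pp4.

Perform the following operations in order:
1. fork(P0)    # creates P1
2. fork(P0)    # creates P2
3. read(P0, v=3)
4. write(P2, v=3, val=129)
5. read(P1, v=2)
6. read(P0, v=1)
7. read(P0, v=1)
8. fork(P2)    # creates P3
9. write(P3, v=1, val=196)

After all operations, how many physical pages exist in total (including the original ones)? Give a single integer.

Op 1: fork(P0) -> P1. 4 ppages; refcounts: pp0:2 pp1:2 pp2:2 pp3:2
Op 2: fork(P0) -> P2. 4 ppages; refcounts: pp0:3 pp1:3 pp2:3 pp3:3
Op 3: read(P0, v3) -> 38. No state change.
Op 4: write(P2, v3, 129). refcount(pp3)=3>1 -> COPY to pp4. 5 ppages; refcounts: pp0:3 pp1:3 pp2:3 pp3:2 pp4:1
Op 5: read(P1, v2) -> 49. No state change.
Op 6: read(P0, v1) -> 18. No state change.
Op 7: read(P0, v1) -> 18. No state change.
Op 8: fork(P2) -> P3. 5 ppages; refcounts: pp0:4 pp1:4 pp2:4 pp3:2 pp4:2
Op 9: write(P3, v1, 196). refcount(pp1)=4>1 -> COPY to pp5. 6 ppages; refcounts: pp0:4 pp1:3 pp2:4 pp3:2 pp4:2 pp5:1

Answer: 6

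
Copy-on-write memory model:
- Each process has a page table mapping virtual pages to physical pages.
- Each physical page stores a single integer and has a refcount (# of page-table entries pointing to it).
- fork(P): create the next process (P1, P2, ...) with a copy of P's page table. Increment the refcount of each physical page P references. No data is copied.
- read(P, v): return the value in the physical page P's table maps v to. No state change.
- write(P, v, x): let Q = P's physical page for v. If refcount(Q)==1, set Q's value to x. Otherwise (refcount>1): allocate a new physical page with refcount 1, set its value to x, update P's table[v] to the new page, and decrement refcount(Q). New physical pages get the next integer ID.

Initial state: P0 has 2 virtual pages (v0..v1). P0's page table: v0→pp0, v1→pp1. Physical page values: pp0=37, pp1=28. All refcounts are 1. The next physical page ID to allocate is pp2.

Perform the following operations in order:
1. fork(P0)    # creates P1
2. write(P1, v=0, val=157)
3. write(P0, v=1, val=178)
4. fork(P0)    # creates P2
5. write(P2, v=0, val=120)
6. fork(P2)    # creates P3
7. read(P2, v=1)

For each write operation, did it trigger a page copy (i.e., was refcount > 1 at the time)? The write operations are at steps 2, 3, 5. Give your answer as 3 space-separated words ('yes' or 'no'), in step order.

Op 1: fork(P0) -> P1. 2 ppages; refcounts: pp0:2 pp1:2
Op 2: write(P1, v0, 157). refcount(pp0)=2>1 -> COPY to pp2. 3 ppages; refcounts: pp0:1 pp1:2 pp2:1
Op 3: write(P0, v1, 178). refcount(pp1)=2>1 -> COPY to pp3. 4 ppages; refcounts: pp0:1 pp1:1 pp2:1 pp3:1
Op 4: fork(P0) -> P2. 4 ppages; refcounts: pp0:2 pp1:1 pp2:1 pp3:2
Op 5: write(P2, v0, 120). refcount(pp0)=2>1 -> COPY to pp4. 5 ppages; refcounts: pp0:1 pp1:1 pp2:1 pp3:2 pp4:1
Op 6: fork(P2) -> P3. 5 ppages; refcounts: pp0:1 pp1:1 pp2:1 pp3:3 pp4:2
Op 7: read(P2, v1) -> 178. No state change.

yes yes yes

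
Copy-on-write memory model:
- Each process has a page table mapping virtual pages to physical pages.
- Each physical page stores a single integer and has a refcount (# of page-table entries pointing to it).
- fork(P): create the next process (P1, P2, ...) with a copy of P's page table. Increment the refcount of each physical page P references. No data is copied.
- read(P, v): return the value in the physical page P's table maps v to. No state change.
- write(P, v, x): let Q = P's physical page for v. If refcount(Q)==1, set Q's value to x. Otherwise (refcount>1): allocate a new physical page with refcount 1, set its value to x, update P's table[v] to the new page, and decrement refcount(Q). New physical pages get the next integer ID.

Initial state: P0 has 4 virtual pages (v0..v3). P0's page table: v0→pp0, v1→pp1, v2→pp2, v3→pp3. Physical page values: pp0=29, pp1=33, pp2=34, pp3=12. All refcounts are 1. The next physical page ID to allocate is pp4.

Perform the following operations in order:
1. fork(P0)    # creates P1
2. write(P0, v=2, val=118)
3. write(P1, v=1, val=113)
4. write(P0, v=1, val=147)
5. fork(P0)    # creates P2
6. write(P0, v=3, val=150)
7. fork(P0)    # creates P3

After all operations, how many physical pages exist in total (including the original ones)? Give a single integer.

Op 1: fork(P0) -> P1. 4 ppages; refcounts: pp0:2 pp1:2 pp2:2 pp3:2
Op 2: write(P0, v2, 118). refcount(pp2)=2>1 -> COPY to pp4. 5 ppages; refcounts: pp0:2 pp1:2 pp2:1 pp3:2 pp4:1
Op 3: write(P1, v1, 113). refcount(pp1)=2>1 -> COPY to pp5. 6 ppages; refcounts: pp0:2 pp1:1 pp2:1 pp3:2 pp4:1 pp5:1
Op 4: write(P0, v1, 147). refcount(pp1)=1 -> write in place. 6 ppages; refcounts: pp0:2 pp1:1 pp2:1 pp3:2 pp4:1 pp5:1
Op 5: fork(P0) -> P2. 6 ppages; refcounts: pp0:3 pp1:2 pp2:1 pp3:3 pp4:2 pp5:1
Op 6: write(P0, v3, 150). refcount(pp3)=3>1 -> COPY to pp6. 7 ppages; refcounts: pp0:3 pp1:2 pp2:1 pp3:2 pp4:2 pp5:1 pp6:1
Op 7: fork(P0) -> P3. 7 ppages; refcounts: pp0:4 pp1:3 pp2:1 pp3:2 pp4:3 pp5:1 pp6:2

Answer: 7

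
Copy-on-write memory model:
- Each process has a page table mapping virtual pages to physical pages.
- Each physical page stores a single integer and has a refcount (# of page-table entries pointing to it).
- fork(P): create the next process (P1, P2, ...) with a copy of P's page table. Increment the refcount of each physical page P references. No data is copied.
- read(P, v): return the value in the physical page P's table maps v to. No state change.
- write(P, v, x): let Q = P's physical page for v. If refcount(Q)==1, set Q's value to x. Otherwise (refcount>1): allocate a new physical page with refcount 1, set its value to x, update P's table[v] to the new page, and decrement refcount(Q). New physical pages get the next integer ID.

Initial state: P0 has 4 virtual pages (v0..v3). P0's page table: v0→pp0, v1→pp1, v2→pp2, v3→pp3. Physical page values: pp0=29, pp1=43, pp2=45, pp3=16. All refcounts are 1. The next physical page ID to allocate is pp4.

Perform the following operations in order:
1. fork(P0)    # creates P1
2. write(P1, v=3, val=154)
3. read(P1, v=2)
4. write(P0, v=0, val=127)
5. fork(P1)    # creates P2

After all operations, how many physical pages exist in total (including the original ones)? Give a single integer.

Answer: 6

Derivation:
Op 1: fork(P0) -> P1. 4 ppages; refcounts: pp0:2 pp1:2 pp2:2 pp3:2
Op 2: write(P1, v3, 154). refcount(pp3)=2>1 -> COPY to pp4. 5 ppages; refcounts: pp0:2 pp1:2 pp2:2 pp3:1 pp4:1
Op 3: read(P1, v2) -> 45. No state change.
Op 4: write(P0, v0, 127). refcount(pp0)=2>1 -> COPY to pp5. 6 ppages; refcounts: pp0:1 pp1:2 pp2:2 pp3:1 pp4:1 pp5:1
Op 5: fork(P1) -> P2. 6 ppages; refcounts: pp0:2 pp1:3 pp2:3 pp3:1 pp4:2 pp5:1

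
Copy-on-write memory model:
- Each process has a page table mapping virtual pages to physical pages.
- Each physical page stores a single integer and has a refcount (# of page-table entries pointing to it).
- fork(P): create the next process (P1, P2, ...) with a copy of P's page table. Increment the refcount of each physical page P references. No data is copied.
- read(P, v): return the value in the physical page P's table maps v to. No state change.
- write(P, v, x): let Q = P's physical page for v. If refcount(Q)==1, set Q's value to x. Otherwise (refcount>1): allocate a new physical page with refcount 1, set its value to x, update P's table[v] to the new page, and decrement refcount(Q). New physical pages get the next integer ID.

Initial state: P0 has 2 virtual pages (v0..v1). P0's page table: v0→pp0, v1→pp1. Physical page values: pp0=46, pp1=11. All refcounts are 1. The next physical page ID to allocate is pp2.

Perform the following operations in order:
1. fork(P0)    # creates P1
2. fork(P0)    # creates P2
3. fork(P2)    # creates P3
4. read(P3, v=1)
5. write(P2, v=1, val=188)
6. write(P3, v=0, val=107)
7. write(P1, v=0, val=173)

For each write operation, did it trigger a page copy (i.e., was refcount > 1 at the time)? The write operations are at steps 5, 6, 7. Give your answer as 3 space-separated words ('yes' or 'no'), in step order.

Op 1: fork(P0) -> P1. 2 ppages; refcounts: pp0:2 pp1:2
Op 2: fork(P0) -> P2. 2 ppages; refcounts: pp0:3 pp1:3
Op 3: fork(P2) -> P3. 2 ppages; refcounts: pp0:4 pp1:4
Op 4: read(P3, v1) -> 11. No state change.
Op 5: write(P2, v1, 188). refcount(pp1)=4>1 -> COPY to pp2. 3 ppages; refcounts: pp0:4 pp1:3 pp2:1
Op 6: write(P3, v0, 107). refcount(pp0)=4>1 -> COPY to pp3. 4 ppages; refcounts: pp0:3 pp1:3 pp2:1 pp3:1
Op 7: write(P1, v0, 173). refcount(pp0)=3>1 -> COPY to pp4. 5 ppages; refcounts: pp0:2 pp1:3 pp2:1 pp3:1 pp4:1

yes yes yes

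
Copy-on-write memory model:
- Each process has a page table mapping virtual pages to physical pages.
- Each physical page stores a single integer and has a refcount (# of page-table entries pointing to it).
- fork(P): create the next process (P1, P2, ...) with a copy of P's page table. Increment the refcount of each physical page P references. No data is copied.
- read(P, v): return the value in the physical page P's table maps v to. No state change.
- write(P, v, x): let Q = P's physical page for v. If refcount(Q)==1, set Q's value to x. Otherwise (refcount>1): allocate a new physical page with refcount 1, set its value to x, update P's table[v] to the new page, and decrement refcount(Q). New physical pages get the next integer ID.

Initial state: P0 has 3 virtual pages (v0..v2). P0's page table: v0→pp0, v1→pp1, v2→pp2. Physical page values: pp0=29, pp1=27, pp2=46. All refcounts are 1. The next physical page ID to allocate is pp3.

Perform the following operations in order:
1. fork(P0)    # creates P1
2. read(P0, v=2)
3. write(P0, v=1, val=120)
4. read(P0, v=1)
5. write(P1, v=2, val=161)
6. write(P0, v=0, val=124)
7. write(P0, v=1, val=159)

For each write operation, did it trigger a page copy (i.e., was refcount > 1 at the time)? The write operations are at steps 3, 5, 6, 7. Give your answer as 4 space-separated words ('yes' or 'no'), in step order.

Op 1: fork(P0) -> P1. 3 ppages; refcounts: pp0:2 pp1:2 pp2:2
Op 2: read(P0, v2) -> 46. No state change.
Op 3: write(P0, v1, 120). refcount(pp1)=2>1 -> COPY to pp3. 4 ppages; refcounts: pp0:2 pp1:1 pp2:2 pp3:1
Op 4: read(P0, v1) -> 120. No state change.
Op 5: write(P1, v2, 161). refcount(pp2)=2>1 -> COPY to pp4. 5 ppages; refcounts: pp0:2 pp1:1 pp2:1 pp3:1 pp4:1
Op 6: write(P0, v0, 124). refcount(pp0)=2>1 -> COPY to pp5. 6 ppages; refcounts: pp0:1 pp1:1 pp2:1 pp3:1 pp4:1 pp5:1
Op 7: write(P0, v1, 159). refcount(pp3)=1 -> write in place. 6 ppages; refcounts: pp0:1 pp1:1 pp2:1 pp3:1 pp4:1 pp5:1

yes yes yes no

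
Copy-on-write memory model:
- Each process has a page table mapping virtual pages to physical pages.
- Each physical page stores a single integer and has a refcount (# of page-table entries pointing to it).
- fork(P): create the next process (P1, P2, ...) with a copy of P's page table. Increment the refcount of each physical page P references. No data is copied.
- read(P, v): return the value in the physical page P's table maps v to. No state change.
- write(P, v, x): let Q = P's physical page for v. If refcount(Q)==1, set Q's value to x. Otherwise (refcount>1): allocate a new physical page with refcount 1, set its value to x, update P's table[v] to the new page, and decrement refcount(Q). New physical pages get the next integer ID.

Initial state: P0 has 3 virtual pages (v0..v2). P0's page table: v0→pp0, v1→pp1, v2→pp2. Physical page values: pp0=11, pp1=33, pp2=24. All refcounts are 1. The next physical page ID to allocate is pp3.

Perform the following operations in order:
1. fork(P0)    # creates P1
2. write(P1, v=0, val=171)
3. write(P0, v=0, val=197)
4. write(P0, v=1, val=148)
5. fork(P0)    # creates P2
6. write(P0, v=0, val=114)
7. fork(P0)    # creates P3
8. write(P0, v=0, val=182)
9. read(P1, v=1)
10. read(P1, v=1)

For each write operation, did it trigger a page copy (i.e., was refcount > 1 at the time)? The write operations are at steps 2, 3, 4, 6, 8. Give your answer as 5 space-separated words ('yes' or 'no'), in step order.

Op 1: fork(P0) -> P1. 3 ppages; refcounts: pp0:2 pp1:2 pp2:2
Op 2: write(P1, v0, 171). refcount(pp0)=2>1 -> COPY to pp3. 4 ppages; refcounts: pp0:1 pp1:2 pp2:2 pp3:1
Op 3: write(P0, v0, 197). refcount(pp0)=1 -> write in place. 4 ppages; refcounts: pp0:1 pp1:2 pp2:2 pp3:1
Op 4: write(P0, v1, 148). refcount(pp1)=2>1 -> COPY to pp4. 5 ppages; refcounts: pp0:1 pp1:1 pp2:2 pp3:1 pp4:1
Op 5: fork(P0) -> P2. 5 ppages; refcounts: pp0:2 pp1:1 pp2:3 pp3:1 pp4:2
Op 6: write(P0, v0, 114). refcount(pp0)=2>1 -> COPY to pp5. 6 ppages; refcounts: pp0:1 pp1:1 pp2:3 pp3:1 pp4:2 pp5:1
Op 7: fork(P0) -> P3. 6 ppages; refcounts: pp0:1 pp1:1 pp2:4 pp3:1 pp4:3 pp5:2
Op 8: write(P0, v0, 182). refcount(pp5)=2>1 -> COPY to pp6. 7 ppages; refcounts: pp0:1 pp1:1 pp2:4 pp3:1 pp4:3 pp5:1 pp6:1
Op 9: read(P1, v1) -> 33. No state change.
Op 10: read(P1, v1) -> 33. No state change.

yes no yes yes yes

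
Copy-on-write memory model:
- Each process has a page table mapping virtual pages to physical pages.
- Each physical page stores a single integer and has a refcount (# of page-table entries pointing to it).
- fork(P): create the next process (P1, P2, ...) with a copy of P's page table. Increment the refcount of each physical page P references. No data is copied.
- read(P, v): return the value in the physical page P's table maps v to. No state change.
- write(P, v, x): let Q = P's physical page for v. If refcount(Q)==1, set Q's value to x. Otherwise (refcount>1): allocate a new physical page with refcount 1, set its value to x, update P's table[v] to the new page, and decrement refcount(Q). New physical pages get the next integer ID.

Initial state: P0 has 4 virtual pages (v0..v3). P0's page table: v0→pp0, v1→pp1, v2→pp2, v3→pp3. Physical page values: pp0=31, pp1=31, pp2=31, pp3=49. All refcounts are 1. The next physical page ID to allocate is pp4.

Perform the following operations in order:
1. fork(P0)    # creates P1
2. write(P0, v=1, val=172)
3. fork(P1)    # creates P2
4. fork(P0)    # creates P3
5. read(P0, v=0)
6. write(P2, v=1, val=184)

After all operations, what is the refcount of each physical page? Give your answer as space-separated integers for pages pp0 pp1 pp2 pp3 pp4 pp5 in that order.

Answer: 4 1 4 4 2 1

Derivation:
Op 1: fork(P0) -> P1. 4 ppages; refcounts: pp0:2 pp1:2 pp2:2 pp3:2
Op 2: write(P0, v1, 172). refcount(pp1)=2>1 -> COPY to pp4. 5 ppages; refcounts: pp0:2 pp1:1 pp2:2 pp3:2 pp4:1
Op 3: fork(P1) -> P2. 5 ppages; refcounts: pp0:3 pp1:2 pp2:3 pp3:3 pp4:1
Op 4: fork(P0) -> P3. 5 ppages; refcounts: pp0:4 pp1:2 pp2:4 pp3:4 pp4:2
Op 5: read(P0, v0) -> 31. No state change.
Op 6: write(P2, v1, 184). refcount(pp1)=2>1 -> COPY to pp5. 6 ppages; refcounts: pp0:4 pp1:1 pp2:4 pp3:4 pp4:2 pp5:1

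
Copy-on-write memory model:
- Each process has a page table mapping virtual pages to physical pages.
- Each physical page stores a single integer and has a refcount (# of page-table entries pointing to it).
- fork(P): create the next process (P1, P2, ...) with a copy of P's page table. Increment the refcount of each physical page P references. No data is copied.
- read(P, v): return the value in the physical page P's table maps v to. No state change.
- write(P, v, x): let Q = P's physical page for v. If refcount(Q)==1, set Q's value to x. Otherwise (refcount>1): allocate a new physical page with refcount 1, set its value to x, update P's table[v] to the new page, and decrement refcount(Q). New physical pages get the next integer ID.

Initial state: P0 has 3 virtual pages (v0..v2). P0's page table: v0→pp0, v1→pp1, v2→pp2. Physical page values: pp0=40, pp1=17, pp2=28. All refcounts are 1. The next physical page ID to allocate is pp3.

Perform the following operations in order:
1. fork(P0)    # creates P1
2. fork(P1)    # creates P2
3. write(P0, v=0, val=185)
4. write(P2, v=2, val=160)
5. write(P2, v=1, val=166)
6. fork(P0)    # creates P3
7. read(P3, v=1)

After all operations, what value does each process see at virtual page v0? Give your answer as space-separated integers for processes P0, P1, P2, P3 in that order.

Answer: 185 40 40 185

Derivation:
Op 1: fork(P0) -> P1. 3 ppages; refcounts: pp0:2 pp1:2 pp2:2
Op 2: fork(P1) -> P2. 3 ppages; refcounts: pp0:3 pp1:3 pp2:3
Op 3: write(P0, v0, 185). refcount(pp0)=3>1 -> COPY to pp3. 4 ppages; refcounts: pp0:2 pp1:3 pp2:3 pp3:1
Op 4: write(P2, v2, 160). refcount(pp2)=3>1 -> COPY to pp4. 5 ppages; refcounts: pp0:2 pp1:3 pp2:2 pp3:1 pp4:1
Op 5: write(P2, v1, 166). refcount(pp1)=3>1 -> COPY to pp5. 6 ppages; refcounts: pp0:2 pp1:2 pp2:2 pp3:1 pp4:1 pp5:1
Op 6: fork(P0) -> P3. 6 ppages; refcounts: pp0:2 pp1:3 pp2:3 pp3:2 pp4:1 pp5:1
Op 7: read(P3, v1) -> 17. No state change.
P0: v0 -> pp3 = 185
P1: v0 -> pp0 = 40
P2: v0 -> pp0 = 40
P3: v0 -> pp3 = 185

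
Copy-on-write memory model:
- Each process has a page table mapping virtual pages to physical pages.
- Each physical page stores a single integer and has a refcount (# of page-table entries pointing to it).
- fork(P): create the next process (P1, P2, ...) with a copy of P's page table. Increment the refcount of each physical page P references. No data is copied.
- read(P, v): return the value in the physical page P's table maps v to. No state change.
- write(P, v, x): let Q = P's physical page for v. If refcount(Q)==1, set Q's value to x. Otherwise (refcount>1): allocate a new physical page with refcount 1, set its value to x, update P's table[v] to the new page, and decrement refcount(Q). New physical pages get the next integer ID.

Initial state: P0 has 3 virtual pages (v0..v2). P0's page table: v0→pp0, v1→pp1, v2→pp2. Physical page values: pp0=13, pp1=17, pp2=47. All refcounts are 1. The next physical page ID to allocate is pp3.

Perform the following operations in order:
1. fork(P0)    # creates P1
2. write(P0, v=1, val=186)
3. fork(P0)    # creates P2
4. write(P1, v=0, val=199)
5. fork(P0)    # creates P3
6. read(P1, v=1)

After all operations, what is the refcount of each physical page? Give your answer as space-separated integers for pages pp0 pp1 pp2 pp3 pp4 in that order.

Answer: 3 1 4 3 1

Derivation:
Op 1: fork(P0) -> P1. 3 ppages; refcounts: pp0:2 pp1:2 pp2:2
Op 2: write(P0, v1, 186). refcount(pp1)=2>1 -> COPY to pp3. 4 ppages; refcounts: pp0:2 pp1:1 pp2:2 pp3:1
Op 3: fork(P0) -> P2. 4 ppages; refcounts: pp0:3 pp1:1 pp2:3 pp3:2
Op 4: write(P1, v0, 199). refcount(pp0)=3>1 -> COPY to pp4. 5 ppages; refcounts: pp0:2 pp1:1 pp2:3 pp3:2 pp4:1
Op 5: fork(P0) -> P3. 5 ppages; refcounts: pp0:3 pp1:1 pp2:4 pp3:3 pp4:1
Op 6: read(P1, v1) -> 17. No state change.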